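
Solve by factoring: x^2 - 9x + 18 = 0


We need two numbers that multiply to 18 and add to -9.
Those numbers are -3 and -6 (since (-3) * (-6) = 18 and (-3) + (-6) = -9).
So x^2 - 9x + 18 = (x - 3)(x - 6) = 0
Setting each factor to zero: x = 3 or x = 6

x = 3, x = 6


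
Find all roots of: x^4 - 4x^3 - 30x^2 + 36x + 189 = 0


Let p(x) = x^4 - 4x^3 - 30x^2 + 36x + 189. By the rational root theorem (leading coefficient 1), any rational root is an integer divisor of 189: try ±1, ±2, ... in turn.
Test x = 1: value = 192 ≠ 0.
Test x = -1: value = 128 ≠ 0.
Test x = 3: value = 0 ✓, so (x - 3) is a factor.
Synthetic division by (x - 3): bring down 1; 1(3) - 4 = -1; (-1)(3) - 30 = -33; (-33)(3) + 36 = -63; (-63)(3) + 189 = 0 → quotient x^3 - x^2 - 33x - 63, remainder 0.
Continue with the quotient x^3 - x^2 - 33x - 63 (candidates must divide 63; re-test x = 3 first in case it repeats).
Test x = 3: value = -144 ≠ 0.
Test x = -3: value = 0 ✓, so (x + 3) is a factor.
Synthetic division by (x + 3): bring down 1; 1(-3) - 1 = -4; (-4)(-3) - 33 = -21; (-21)(-3) - 63 = 0 → quotient x^2 - 4x - 21, remainder 0.
Solve the quadratic x^2 - 4x - 21 = 0: discriminant = (-4)^2 - 4(1)(-21) = 16 + 84 = 100.
sqrt(100) = 10, so x = (4 ± 10)/2: x = 7 or x = -3.
Collecting all roots found:

x = -3 (multiplicity 2), x = 3, x = 7


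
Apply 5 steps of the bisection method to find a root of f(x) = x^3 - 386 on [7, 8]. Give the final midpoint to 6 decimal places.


f(x) = x^3 - 386
f(7) = -43 < 0
f(8) = 126 > 0

Step 1: midpoint = (7.000000 + 8.000000)/2 = 7.500000
  f(7.500000) = 35.875000
  f(mid) > 0, so root is in [7.000000, 7.500000]

Step 2: midpoint = (7.000000 + 7.500000)/2 = 7.250000
  f(7.250000) = -4.921875
  f(mid) < 0, so root is in [7.250000, 7.500000]

Step 3: midpoint = (7.250000 + 7.500000)/2 = 7.375000
  f(7.375000) = 15.130859
  f(mid) > 0, so root is in [7.250000, 7.375000]

Step 4: midpoint = (7.250000 + 7.375000)/2 = 7.312500
  f(7.312500) = 5.018799
  f(mid) > 0, so root is in [7.250000, 7.312500]

Step 5: midpoint = (7.250000 + 7.312500)/2 = 7.281250
  f(7.281250) = 0.027130
  f(mid) > 0, so root is in [7.250000, 7.281250]

midpoint = 7.281250


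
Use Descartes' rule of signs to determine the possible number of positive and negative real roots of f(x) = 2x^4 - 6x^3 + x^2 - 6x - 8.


Descartes' rule of signs:

For positive roots, count sign changes in f(x) = 2x^4 - 6x^3 + x^2 - 6x - 8:
Signs of coefficients: +, -, +, -, -
Number of sign changes: 3
Possible positive real roots: 3, 1

For negative roots, examine f(-x) = 2x^4 + 6x^3 + x^2 + 6x - 8:
Signs of coefficients: +, +, +, +, -
Number of sign changes: 1
Possible negative real roots: 1

Positive roots: 3 or 1; Negative roots: 1


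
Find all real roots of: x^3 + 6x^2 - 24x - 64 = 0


Let p(x) = x^3 + 6x^2 - 24x - 64. By the rational root theorem (leading coefficient 1), any rational root is an integer divisor of 64: try ±1, ±2, ... in turn.
Test x = 1: value = -81 ≠ 0.
Test x = -1: value = -35 ≠ 0.
Test x = 2: value = -80 ≠ 0.
Test x = -2: value = 0 ✓, so (x + 2) is a factor.
Synthetic division by (x + 2): bring down 1; 1(-2) + 6 = 4; 4(-2) - 24 = -32; (-32)(-2) - 64 = 0 → quotient x^2 + 4x - 32, remainder 0.
Solve the quadratic x^2 + 4x - 32 = 0: discriminant = 4^2 - 4(1)(-32) = 16 + 128 = 144.
sqrt(144) = 12, so x = (-4 ± 12)/2: x = 4 or x = -8.

x = -8, x = -2, x = 4


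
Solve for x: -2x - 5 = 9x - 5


Starting with: -2x - 5 = 9x - 5
Move all x terms to left: (-2 - 9)x = -5 + 5
Simplify: -11x = 0
Divide both sides by -11: x = 0

x = 0


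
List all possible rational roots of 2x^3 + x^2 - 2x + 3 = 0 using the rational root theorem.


Rational root theorem: possible roots are ±p/q where:
  p divides the constant term (3): p ∈ {1, 3}
  q divides the leading coefficient (2): q ∈ {1, 2}

All possible rational roots: -3, -3/2, -1, -1/2, 1/2, 1, 3/2, 3

-3, -3/2, -1, -1/2, 1/2, 1, 3/2, 3


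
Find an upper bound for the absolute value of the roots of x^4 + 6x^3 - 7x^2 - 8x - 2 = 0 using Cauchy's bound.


Cauchy's bound: all roots r satisfy |r| <= 1 + max(|a_i/a_n|) for i = 0,...,n-1
where a_n is the leading coefficient.

Coefficients: [1, 6, -7, -8, -2]
Leading coefficient a_n = 1
Ratios |a_i/a_n|: 6, 7, 8, 2
Maximum ratio: 8
Cauchy's bound: |r| <= 1 + 8 = 9

Upper bound = 9


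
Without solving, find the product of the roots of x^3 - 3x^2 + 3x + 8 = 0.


By Vieta's formulas for x^3 + bx^2 + cx + d = 0:
  r1 + r2 + r3 = -b/a = 3
  r1*r2 + r1*r3 + r2*r3 = c/a = 3
  r1*r2*r3 = -d/a = -8


Product = -8


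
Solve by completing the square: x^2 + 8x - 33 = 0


Start: x^2 + 8x - 33 = 0
Move constant: x^2 + 8x = 33
Half of 8 is 4, squared is 16
Add 16 to both sides: x^2 + 8x + 16 = 49
(x + 4)^2 = 49
x + 4 = ±7
x = -4 + 7 = 3 or x = -4 - 7 = -11

x = -11, x = 3


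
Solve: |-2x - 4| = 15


An absolute value equation |expr| = 15 gives two cases:
Case 1: -2x - 4 = 15
  -2x = 19, so x = -19/2
Case 2: -2x - 4 = -15
  -2x = -11, so x = 11/2

x = -19/2, x = 11/2


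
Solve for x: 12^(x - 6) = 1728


Express both sides with the same base.
1728 = 12^3
Since the bases match, equate exponents: x - 6 = 3
So x = 3 - (-6) = 9

x = 9


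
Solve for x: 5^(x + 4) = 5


Express both sides with the same base.
5 = 5^1
Since the bases match, equate exponents: x + 4 = 1
So x = 1 - (4) = -3

x = -3


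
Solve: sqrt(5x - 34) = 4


Square both sides: 5x - 34 = 4^2 = 16
5x = 16 + 34 = 50
x = 10
Check: sqrt(5*10 - 34) = sqrt(16) = 4 ✓

x = 10


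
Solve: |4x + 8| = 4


An absolute value equation |expr| = 4 gives two cases:
Case 1: 4x + 8 = 4
  4x = -4, so x = -1
Case 2: 4x + 8 = -4
  4x = -12, so x = -3

x = -3, x = -1


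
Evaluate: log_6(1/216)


We need the exponent such that 6^? = 1/216
6^(-3) = 1/6^3 = 1/216
Therefore log_6(1/216) = -3

-3


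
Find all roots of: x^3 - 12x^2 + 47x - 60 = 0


Let p(x) = x^3 - 12x^2 + 47x - 60. By the rational root theorem (leading coefficient 1), any rational root is an integer divisor of 60: try ±1, ±2, ... in turn.
Test x = 1: value = -24 ≠ 0.
Test x = -1: value = -120 ≠ 0.
Test x = 2: value = -6 ≠ 0.
Test x = -2: value = -210 ≠ 0.
Test x = 3: value = 0 ✓, so (x - 3) is a factor.
Synthetic division by (x - 3): bring down 1; 1(3) - 12 = -9; (-9)(3) + 47 = 20; 20(3) - 60 = 0 → quotient x^2 - 9x + 20, remainder 0.
Solve the quadratic x^2 - 9x + 20 = 0: discriminant = (-9)^2 - 4(1)(20) = 81 - 80 = 1.
sqrt(1) = 1, so x = (9 ± 1)/2: x = 5 or x = 4.
Collecting all roots found:

x = 3, x = 4, x = 5


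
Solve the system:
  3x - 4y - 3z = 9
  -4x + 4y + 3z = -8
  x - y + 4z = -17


Using Cramer's rule. Expand each determinant along the first row.
D  = 3*[4*4 - 3*(-1)] - (-4)*[(-4)*4 - 3*1] + (-3)*[(-4)*(-1) - 4*1]
  = 3*(19) - (-4)*(-19) + (-3)*(0) = -19
Dx = 9*[4*4 - 3*(-1)] - (-4)*[(-8)*4 - 3*(-17)] + (-3)*[(-8)*(-1) - 4*(-17)]
  = 9*(19) - (-4)*(19) + (-3)*(76) = 19
Dy = 3*[(-8)*4 - 3*(-17)] - 9*[(-4)*4 - 3*1] + (-3)*[(-4)*(-17) - (-8)*1]
  = 3*(19) - 9*(-19) + (-3)*(76) = 0
Dz = 3*[4*(-17) - (-8)*(-1)] - (-4)*[(-4)*(-17) - (-8)*1] + 9*[(-4)*(-1) - 4*1]
  = 3*(-76) - (-4)*(76) + 9*(0) = 76
x = Dx/D = 19/-19 = -1, y = Dy/D = 0/-19 = 0, z = Dz/D = 76/-19 = -4
Check eq1: (3)(-1) + (-4)(0) + (-3)(-4) = 9 = 9 ✓
Check eq2: (-4)(-1) + (4)(0) + (3)(-4) = -8 = -8 ✓
Check eq3: (1)(-1) + (-1)(0) + (4)(-4) = -17 = -17 ✓

x = -1, y = 0, z = -4


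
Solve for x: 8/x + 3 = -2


Subtract 3 from both sides: 8/x = -5
Multiply both sides by x: 8 = -5 * x
Divide by -5: x = -8/5

x = -8/5


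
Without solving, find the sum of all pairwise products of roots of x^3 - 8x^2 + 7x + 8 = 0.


By Vieta's formulas for x^3 + bx^2 + cx + d = 0:
  r1 + r2 + r3 = -b/a = 8
  r1*r2 + r1*r3 + r2*r3 = c/a = 7
  r1*r2*r3 = -d/a = -8


Sum of pairwise products = 7


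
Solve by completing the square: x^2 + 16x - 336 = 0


Start: x^2 + 16x - 336 = 0
Move constant: x^2 + 16x = 336
Half of 16 is 8, squared is 64
Add 64 to both sides: x^2 + 16x + 64 = 400
(x + 8)^2 = 400
x + 8 = ±20
x = -8 + 20 = 12 or x = -8 - 20 = -28

x = -28, x = 12


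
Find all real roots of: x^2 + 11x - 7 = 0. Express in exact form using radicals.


Using the quadratic formula: x = (-b ± sqrt(b^2 - 4ac)) / (2a)
Here a = 1, b = 11, c = -7
Discriminant = b^2 - 4ac = 11^2 - 4(1)(-7) = 121 + 28 = 149
Since discriminant = 149 > 0, there are two real roots.
x = (-11 ± sqrt(149)) / 2
Numerically: x ≈ 0.6033 or x ≈ -11.6033

x = (-11 + sqrt(149)) / 2 or x = (-11 - sqrt(149)) / 2


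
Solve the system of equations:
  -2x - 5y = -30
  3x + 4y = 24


Using Cramer's rule:
Determinant D = (-2)(4) - (3)(-5) = -8 + 15 = 7
Dx = (-30)(4) - (24)(-5) = -120 + 120 = 0
Dy = (-2)(24) - (3)(-30) = -48 + 90 = 42
x = Dx/D = 0/7 = 0
y = Dy/D = 42/7 = 6

x = 0, y = 6


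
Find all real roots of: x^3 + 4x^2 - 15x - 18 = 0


Let p(x) = x^3 + 4x^2 - 15x - 18. By the rational root theorem (leading coefficient 1), any rational root is an integer divisor of 18: try ±1, ±2, ... in turn.
Test x = 1: value = -28 ≠ 0.
Test x = -1: value = 0 ✓, so (x + 1) is a factor.
Synthetic division by (x + 1): bring down 1; 1(-1) + 4 = 3; 3(-1) - 15 = -18; (-18)(-1) - 18 = 0 → quotient x^2 + 3x - 18, remainder 0.
Solve the quadratic x^2 + 3x - 18 = 0: discriminant = 3^2 - 4(1)(-18) = 9 + 72 = 81.
sqrt(81) = 9, so x = (-3 ± 9)/2: x = 3 or x = -6.

x = -6, x = -1, x = 3


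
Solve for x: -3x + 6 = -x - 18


Starting with: -3x + 6 = -x - 18
Move all x terms to left: (-3 + 1)x = -18 - 6
Simplify: -2x = -24
Divide both sides by -2: x = 12

x = 12


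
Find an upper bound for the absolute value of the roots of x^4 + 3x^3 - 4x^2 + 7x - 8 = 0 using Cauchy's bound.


Cauchy's bound: all roots r satisfy |r| <= 1 + max(|a_i/a_n|) for i = 0,...,n-1
where a_n is the leading coefficient.

Coefficients: [1, 3, -4, 7, -8]
Leading coefficient a_n = 1
Ratios |a_i/a_n|: 3, 4, 7, 8
Maximum ratio: 8
Cauchy's bound: |r| <= 1 + 8 = 9

Upper bound = 9


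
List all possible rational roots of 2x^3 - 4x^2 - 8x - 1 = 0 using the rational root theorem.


Rational root theorem: possible roots are ±p/q where:
  p divides the constant term (-1): p ∈ {1}
  q divides the leading coefficient (2): q ∈ {1, 2}

All possible rational roots: -1, -1/2, 1/2, 1

-1, -1/2, 1/2, 1


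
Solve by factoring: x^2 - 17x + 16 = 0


We need two numbers that multiply to 16 and add to -17.
Those numbers are -16 and -1 (since (-16) * (-1) = 16 and (-16) + (-1) = -17).
So x^2 - 17x + 16 = (x - 16)(x - 1) = 0
Setting each factor to zero: x = 16 or x = 1

x = 1, x = 16


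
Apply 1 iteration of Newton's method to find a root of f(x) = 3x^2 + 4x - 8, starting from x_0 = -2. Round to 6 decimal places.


Newton's method: x_(n+1) = x_n - f(x_n)/f'(x_n)
f(x) = 3x^2 + 4x - 8
f'(x) = 6x + 4

Iteration 1:
  f(-2.000000) = -4.000000
  f'(-2.000000) = -8.000000
  x_1 = -2.000000 - (-4.000000)/(-8.000000) = -2.500000

x_1 = -2.500000


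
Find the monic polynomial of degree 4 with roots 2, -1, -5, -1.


A monic polynomial with roots 2, -1, -5, -1 is:
p(x) = (x - 2)(x + 1)(x + 5)(x + 1)
After multiplying by (x - 2): x - 2
After multiplying by (x + 1): x^2 - x - 2
After multiplying by (x + 5): x^3 + 4x^2 - 7x - 10
After multiplying by (x + 1): x^4 + 5x^3 - 3x^2 - 17x - 10

x^4 + 5x^3 - 3x^2 - 17x - 10


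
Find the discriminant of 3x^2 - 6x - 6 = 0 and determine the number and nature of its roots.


For ax^2 + bx + c = 0, discriminant D = b^2 - 4ac
Here a = 3, b = -6, c = -6
D = (-6)^2 - 4(3)(-6) = 36 + 72 = 108

D = 108 > 0 but not a perfect square
The equation has 2 distinct real irrational roots.

Discriminant = 108, 2 distinct real irrational roots


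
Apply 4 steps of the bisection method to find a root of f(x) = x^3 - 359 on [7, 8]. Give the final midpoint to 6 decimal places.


f(x) = x^3 - 359
f(7) = -16 < 0
f(8) = 153 > 0

Step 1: midpoint = (7.000000 + 8.000000)/2 = 7.500000
  f(7.500000) = 62.875000
  f(mid) > 0, so root is in [7.000000, 7.500000]

Step 2: midpoint = (7.000000 + 7.500000)/2 = 7.250000
  f(7.250000) = 22.078125
  f(mid) > 0, so root is in [7.000000, 7.250000]

Step 3: midpoint = (7.000000 + 7.250000)/2 = 7.125000
  f(7.125000) = 2.705078
  f(mid) > 0, so root is in [7.000000, 7.125000]

Step 4: midpoint = (7.000000 + 7.125000)/2 = 7.062500
  f(7.062500) = -6.730225
  f(mid) < 0, so root is in [7.062500, 7.125000]

midpoint = 7.062500


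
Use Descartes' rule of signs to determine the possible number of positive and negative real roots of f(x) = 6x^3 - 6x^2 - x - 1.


Descartes' rule of signs:

For positive roots, count sign changes in f(x) = 6x^3 - 6x^2 - x - 1:
Signs of coefficients: +, -, -, -
Number of sign changes: 1
Possible positive real roots: 1

For negative roots, examine f(-x) = -6x^3 - 6x^2 + x - 1:
Signs of coefficients: -, -, +, -
Number of sign changes: 2
Possible negative real roots: 2, 0

Positive roots: 1; Negative roots: 2 or 0


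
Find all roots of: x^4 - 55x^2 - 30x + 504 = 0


Let p(x) = x^4 - 55x^2 - 30x + 504. By the rational root theorem (leading coefficient 1), any rational root is an integer divisor of 504: try ±1, ±2, ... in turn.
Test x = 1: value = 420 ≠ 0.
Test x = -1: value = 480 ≠ 0.
Test x = 2: value = 240 ≠ 0.
Test x = -2: value = 360 ≠ 0.
Test x = 3: value = 0 ✓, so (x - 3) is a factor.
Synthetic division by (x - 3): bring down 1; 1(3) + 0 = 3; 3(3) - 55 = -46; (-46)(3) - 30 = -168; (-168)(3) + 504 = 0 → quotient x^3 + 3x^2 - 46x - 168, remainder 0.
Continue with the quotient x^3 + 3x^2 - 46x - 168 (candidates must divide 168; re-test x = 3 first in case it repeats).
Test x = 3: value = -252 ≠ 0.
Test x = -3: value = -30 ≠ 0.
Test x = 4: value = -240 ≠ 0.
Test x = -4: value = 0 ✓, so (x + 4) is a factor.
Synthetic division by (x + 4): bring down 1; 1(-4) + 3 = -1; (-1)(-4) - 46 = -42; (-42)(-4) - 168 = 0 → quotient x^2 - x - 42, remainder 0.
Solve the quadratic x^2 - x - 42 = 0: discriminant = (-1)^2 - 4(1)(-42) = 1 + 168 = 169.
sqrt(169) = 13, so x = (1 ± 13)/2: x = 7 or x = -6.
Collecting all roots found:

x = -6, x = -4, x = 3, x = 7


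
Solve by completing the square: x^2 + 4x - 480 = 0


Start: x^2 + 4x - 480 = 0
Move constant: x^2 + 4x = 480
Half of 4 is 2, squared is 4
Add 4 to both sides: x^2 + 4x + 4 = 484
(x + 2)^2 = 484
x + 2 = ±22
x = -2 + 22 = 20 or x = -2 - 22 = -24

x = -24, x = 20


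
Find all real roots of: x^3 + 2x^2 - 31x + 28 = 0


Let p(x) = x^3 + 2x^2 - 31x + 28. By the rational root theorem (leading coefficient 1), any rational root is an integer divisor of 28: try ±1, ±2, ... in turn.
Test x = 1: value = 0 ✓, so (x - 1) is a factor.
Synthetic division by (x - 1): bring down 1; 1(1) + 2 = 3; 3(1) - 31 = -28; (-28)(1) + 28 = 0 → quotient x^2 + 3x - 28, remainder 0.
Solve the quadratic x^2 + 3x - 28 = 0: discriminant = 3^2 - 4(1)(-28) = 9 + 112 = 121.
sqrt(121) = 11, so x = (-3 ± 11)/2: x = 4 or x = -7.

x = -7, x = 1, x = 4


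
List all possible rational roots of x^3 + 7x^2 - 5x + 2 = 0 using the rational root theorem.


Rational root theorem: possible roots are ±p/q where:
  p divides the constant term (2): p ∈ {1, 2}
  q divides the leading coefficient (1): q ∈ {1}

All possible rational roots: -2, -1, 1, 2

-2, -1, 1, 2


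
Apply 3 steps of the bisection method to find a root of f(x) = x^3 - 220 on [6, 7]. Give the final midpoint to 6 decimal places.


f(x) = x^3 - 220
f(6) = -4 < 0
f(7) = 123 > 0

Step 1: midpoint = (6.000000 + 7.000000)/2 = 6.500000
  f(6.500000) = 54.625000
  f(mid) > 0, so root is in [6.000000, 6.500000]

Step 2: midpoint = (6.000000 + 6.500000)/2 = 6.250000
  f(6.250000) = 24.140625
  f(mid) > 0, so root is in [6.000000, 6.250000]

Step 3: midpoint = (6.000000 + 6.250000)/2 = 6.125000
  f(6.125000) = 9.783203
  f(mid) > 0, so root is in [6.000000, 6.125000]

midpoint = 6.125000


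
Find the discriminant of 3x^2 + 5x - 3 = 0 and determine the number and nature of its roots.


For ax^2 + bx + c = 0, discriminant D = b^2 - 4ac
Here a = 3, b = 5, c = -3
D = (5)^2 - 4(3)(-3) = 25 + 36 = 61

D = 61 > 0 but not a perfect square
The equation has 2 distinct real irrational roots.

Discriminant = 61, 2 distinct real irrational roots


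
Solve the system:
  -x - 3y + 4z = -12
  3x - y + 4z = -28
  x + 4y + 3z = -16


Using Cramer's rule. Expand each determinant along the first row.
D  = (-1)*[(-1)*3 - 4*4] - (-3)*[3*3 - 4*1] + 4*[3*4 - (-1)*1]
  = (-1)*(-19) - (-3)*(5) + 4*(13) = 86
Dx = (-12)*[(-1)*3 - 4*4] - (-3)*[(-28)*3 - 4*(-16)] + 4*[(-28)*4 - (-1)*(-16)]
  = (-12)*(-19) - (-3)*(-20) + 4*(-128) = -344
Dy = (-1)*[(-28)*3 - 4*(-16)] - (-12)*[3*3 - 4*1] + 4*[3*(-16) - (-28)*1]
  = (-1)*(-20) - (-12)*(5) + 4*(-20) = 0
Dz = (-1)*[(-1)*(-16) - (-28)*4] - (-3)*[3*(-16) - (-28)*1] + (-12)*[3*4 - (-1)*1]
  = (-1)*(128) - (-3)*(-20) + (-12)*(13) = -344
x = Dx/D = -344/86 = -4, y = Dy/D = 0/86 = 0, z = Dz/D = -344/86 = -4
Check eq1: (-1)(-4) + (-3)(0) + (4)(-4) = -12 = -12 ✓
Check eq2: (3)(-4) + (-1)(0) + (4)(-4) = -28 = -28 ✓
Check eq3: (1)(-4) + (4)(0) + (3)(-4) = -16 = -16 ✓

x = -4, y = 0, z = -4


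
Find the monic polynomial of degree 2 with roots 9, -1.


A monic polynomial with roots 9, -1 is:
p(x) = (x - 9)(x + 1)
After multiplying by (x - 9): x - 9
After multiplying by (x + 1): x^2 - 8x - 9

x^2 - 8x - 9


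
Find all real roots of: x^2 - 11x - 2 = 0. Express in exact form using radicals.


Using the quadratic formula: x = (-b ± sqrt(b^2 - 4ac)) / (2a)
Here a = 1, b = -11, c = -2
Discriminant = b^2 - 4ac = (-11)^2 - 4(1)(-2) = 121 + 8 = 129
Since discriminant = 129 > 0, there are two real roots.
x = (11 ± sqrt(129)) / 2
Numerically: x ≈ 11.1789 or x ≈ -0.1789

x = (11 + sqrt(129)) / 2 or x = (11 - sqrt(129)) / 2


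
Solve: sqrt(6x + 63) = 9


Square both sides: 6x + 63 = 9^2 = 81
6x = 81 - 63 = 18
x = 3
Check: sqrt(6*3 + 63) = sqrt(81) = 9 ✓

x = 3


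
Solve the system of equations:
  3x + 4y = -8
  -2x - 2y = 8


Using Cramer's rule:
Determinant D = (3)(-2) - (-2)(4) = -6 + 8 = 2
Dx = (-8)(-2) - (8)(4) = 16 - 32 = -16
Dy = (3)(8) - (-2)(-8) = 24 - 16 = 8
x = Dx/D = -16/2 = -8
y = Dy/D = 8/2 = 4

x = -8, y = 4


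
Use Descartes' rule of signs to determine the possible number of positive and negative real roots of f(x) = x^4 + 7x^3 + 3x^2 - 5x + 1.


Descartes' rule of signs:

For positive roots, count sign changes in f(x) = x^4 + 7x^3 + 3x^2 - 5x + 1:
Signs of coefficients: +, +, +, -, +
Number of sign changes: 2
Possible positive real roots: 2, 0

For negative roots, examine f(-x) = x^4 - 7x^3 + 3x^2 + 5x + 1:
Signs of coefficients: +, -, +, +, +
Number of sign changes: 2
Possible negative real roots: 2, 0

Positive roots: 2 or 0; Negative roots: 2 or 0


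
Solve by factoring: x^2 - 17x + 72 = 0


We need two numbers that multiply to 72 and add to -17.
Those numbers are -8 and -9 (since (-8) * (-9) = 72 and (-8) + (-9) = -17).
So x^2 - 17x + 72 = (x - 8)(x - 9) = 0
Setting each factor to zero: x = 8 or x = 9

x = 8, x = 9


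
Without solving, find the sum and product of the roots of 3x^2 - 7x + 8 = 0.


By Vieta's formulas for ax^2 + bx + c = 0:
  Sum of roots = -b/a
  Product of roots = c/a

Here a = 3, b = -7, c = 8
Sum = -(-7)/3 = 7/3
Product = 8/3 = 8/3

Sum = 7/3, Product = 8/3


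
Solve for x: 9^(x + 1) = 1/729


Express both sides with the same base.
1/729 = 9^(-3)
Since the bases match, equate exponents: x + 1 = -3
So x = -3 - (1) = -4

x = -4


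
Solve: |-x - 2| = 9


An absolute value equation |expr| = 9 gives two cases:
Case 1: -x - 2 = 9
  -x = 11, so x = -11
Case 2: -x - 2 = -9
  -x = -7, so x = 7

x = -11, x = 7


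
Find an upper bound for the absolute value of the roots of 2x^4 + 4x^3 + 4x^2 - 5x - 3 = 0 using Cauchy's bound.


Cauchy's bound: all roots r satisfy |r| <= 1 + max(|a_i/a_n|) for i = 0,...,n-1
where a_n is the leading coefficient.

Coefficients: [2, 4, 4, -5, -3]
Leading coefficient a_n = 2
Ratios |a_i/a_n|: 2, 2, 5/2, 3/2
Maximum ratio: 5/2
Cauchy's bound: |r| <= 1 + 5/2 = 7/2

Upper bound = 7/2


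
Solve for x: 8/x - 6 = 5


Subtract -6 from both sides: 8/x = 11
Multiply both sides by x: 8 = 11 * x
Divide by 11: x = 8/11

x = 8/11


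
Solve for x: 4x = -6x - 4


Starting with: 4x = -6x - 4
Move all x terms to left: (4 + 6)x = -4 - 0
Simplify: 10x = -4
Divide both sides by 10: x = -2/5

x = -2/5


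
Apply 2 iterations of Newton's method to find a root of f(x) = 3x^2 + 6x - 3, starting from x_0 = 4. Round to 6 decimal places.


Newton's method: x_(n+1) = x_n - f(x_n)/f'(x_n)
f(x) = 3x^2 + 6x - 3
f'(x) = 6x + 6

Iteration 1:
  f(4.000000) = 69.000000
  f'(4.000000) = 30.000000
  x_1 = 4.000000 - (69.000000)/(30.000000) = 1.700000

Iteration 2:
  f(1.700000) = 15.870000
  f'(1.700000) = 16.200000
  x_2 = 1.700000 - (15.870000)/(16.200000) = 0.720370

x_2 = 0.720370


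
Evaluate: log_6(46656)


We need the exponent such that 6^? = 46656
6^6 = 46656
Therefore log_6(46656) = 6

6


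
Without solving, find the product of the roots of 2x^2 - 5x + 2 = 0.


By Vieta's formulas for ax^2 + bx + c = 0:
  Sum of roots = -b/a
  Product of roots = c/a

Here a = 2, b = -5, c = 2
Sum = -(-5)/2 = 5/2
Product = 2/2 = 1

Product = 1


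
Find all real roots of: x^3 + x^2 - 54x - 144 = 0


Let p(x) = x^3 + x^2 - 54x - 144. By the rational root theorem (leading coefficient 1), any rational root is an integer divisor of 144: try ±1, ±2, ... in turn.
Test x = 1: value = -196 ≠ 0.
Test x = -1: value = -90 ≠ 0.
Test x = 2: value = -240 ≠ 0.
Test x = -2: value = -40 ≠ 0.
Test x = 3: value = -270 ≠ 0.
Test x = -3: value = 0 ✓, so (x + 3) is a factor.
Synthetic division by (x + 3): bring down 1; 1(-3) + 1 = -2; (-2)(-3) - 54 = -48; (-48)(-3) - 144 = 0 → quotient x^2 - 2x - 48, remainder 0.
Solve the quadratic x^2 - 2x - 48 = 0: discriminant = (-2)^2 - 4(1)(-48) = 4 + 192 = 196.
sqrt(196) = 14, so x = (2 ± 14)/2: x = 8 or x = -6.

x = -6, x = -3, x = 8


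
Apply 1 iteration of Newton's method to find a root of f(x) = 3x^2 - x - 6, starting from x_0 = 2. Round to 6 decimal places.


Newton's method: x_(n+1) = x_n - f(x_n)/f'(x_n)
f(x) = 3x^2 - x - 6
f'(x) = 6x - 1

Iteration 1:
  f(2.000000) = 4.000000
  f'(2.000000) = 11.000000
  x_1 = 2.000000 - (4.000000)/(11.000000) = 1.636364

x_1 = 1.636364


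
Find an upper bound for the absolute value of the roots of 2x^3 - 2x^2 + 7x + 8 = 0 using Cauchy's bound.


Cauchy's bound: all roots r satisfy |r| <= 1 + max(|a_i/a_n|) for i = 0,...,n-1
where a_n is the leading coefficient.

Coefficients: [2, -2, 7, 8]
Leading coefficient a_n = 2
Ratios |a_i/a_n|: 1, 7/2, 4
Maximum ratio: 4
Cauchy's bound: |r| <= 1 + 4 = 5

Upper bound = 5


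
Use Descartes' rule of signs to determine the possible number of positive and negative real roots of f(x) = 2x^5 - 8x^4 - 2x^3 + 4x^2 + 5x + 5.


Descartes' rule of signs:

For positive roots, count sign changes in f(x) = 2x^5 - 8x^4 - 2x^3 + 4x^2 + 5x + 5:
Signs of coefficients: +, -, -, +, +, +
Number of sign changes: 2
Possible positive real roots: 2, 0

For negative roots, examine f(-x) = -2x^5 - 8x^4 + 2x^3 + 4x^2 - 5x + 5:
Signs of coefficients: -, -, +, +, -, +
Number of sign changes: 3
Possible negative real roots: 3, 1

Positive roots: 2 or 0; Negative roots: 3 or 1


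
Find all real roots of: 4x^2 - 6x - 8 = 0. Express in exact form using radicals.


Using the quadratic formula: x = (-b ± sqrt(b^2 - 4ac)) / (2a)
Here a = 4, b = -6, c = -8
Discriminant = b^2 - 4ac = (-6)^2 - 4(4)(-8) = 36 + 128 = 164
Since discriminant = 164 > 0, there are two real roots.
x = (6 ± 2*sqrt(41)) / 8
Simplifying: x = (3 ± sqrt(41)) / 4
Numerically: x ≈ 2.3508 or x ≈ -0.8508

x = (3 + sqrt(41)) / 4 or x = (3 - sqrt(41)) / 4


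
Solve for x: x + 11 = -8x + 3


Starting with: x + 11 = -8x + 3
Move all x terms to left: (1 + 8)x = 3 - 11
Simplify: 9x = -8
Divide both sides by 9: x = -8/9

x = -8/9


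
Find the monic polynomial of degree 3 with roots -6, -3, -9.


A monic polynomial with roots -6, -3, -9 is:
p(x) = (x + 6)(x + 3)(x + 9)
After multiplying by (x + 6): x + 6
After multiplying by (x + 3): x^2 + 9x + 18
After multiplying by (x + 9): x^3 + 18x^2 + 99x + 162

x^3 + 18x^2 + 99x + 162


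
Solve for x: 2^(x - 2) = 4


Express both sides with the same base.
4 = 2^2
Since the bases match, equate exponents: x - 2 = 2
So x = 2 - (-2) = 4

x = 4


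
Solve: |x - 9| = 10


An absolute value equation |expr| = 10 gives two cases:
Case 1: x - 9 = 10
  x = 19, so x = 19
Case 2: x - 9 = -10
  x = -1, so x = -1

x = -1, x = 19


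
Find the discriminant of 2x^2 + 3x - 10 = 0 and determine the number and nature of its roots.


For ax^2 + bx + c = 0, discriminant D = b^2 - 4ac
Here a = 2, b = 3, c = -10
D = (3)^2 - 4(2)(-10) = 9 + 80 = 89

D = 89 > 0 but not a perfect square
The equation has 2 distinct real irrational roots.

Discriminant = 89, 2 distinct real irrational roots


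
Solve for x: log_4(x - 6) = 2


Convert to exponential form: x - 6 = 4^2 = 16
x = 16 + 6 = 22
Check: log_4(22 - 6) = log_4(16) = log_4(16) = 2 ✓

x = 22


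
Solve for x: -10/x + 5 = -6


Subtract 5 from both sides: -10/x = -11
Multiply both sides by x: -10 = -11 * x
Divide by -11: x = 10/11

x = 10/11


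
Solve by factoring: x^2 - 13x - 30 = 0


We need two numbers that multiply to -30 and add to -13.
Those numbers are 2 and -15 (since 2 * (-15) = -30 and 2 + (-15) = -13).
So x^2 - 13x - 30 = (x + 2)(x - 15) = 0
Setting each factor to zero: x = -2 or x = 15

x = -2, x = 15


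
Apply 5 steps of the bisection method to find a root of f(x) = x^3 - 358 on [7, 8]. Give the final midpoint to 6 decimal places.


f(x) = x^3 - 358
f(7) = -15 < 0
f(8) = 154 > 0

Step 1: midpoint = (7.000000 + 8.000000)/2 = 7.500000
  f(7.500000) = 63.875000
  f(mid) > 0, so root is in [7.000000, 7.500000]

Step 2: midpoint = (7.000000 + 7.500000)/2 = 7.250000
  f(7.250000) = 23.078125
  f(mid) > 0, so root is in [7.000000, 7.250000]

Step 3: midpoint = (7.000000 + 7.250000)/2 = 7.125000
  f(7.125000) = 3.705078
  f(mid) > 0, so root is in [7.000000, 7.125000]

Step 4: midpoint = (7.000000 + 7.125000)/2 = 7.062500
  f(7.062500) = -5.730225
  f(mid) < 0, so root is in [7.062500, 7.125000]

Step 5: midpoint = (7.062500 + 7.125000)/2 = 7.093750
  f(7.093750) = -1.033356
  f(mid) < 0, so root is in [7.093750, 7.125000]

midpoint = 7.093750


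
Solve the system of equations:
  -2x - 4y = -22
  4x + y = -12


Using Cramer's rule:
Determinant D = (-2)(1) - (4)(-4) = -2 + 16 = 14
Dx = (-22)(1) - (-12)(-4) = -22 - 48 = -70
Dy = (-2)(-12) - (4)(-22) = 24 + 88 = 112
x = Dx/D = -70/14 = -5
y = Dy/D = 112/14 = 8

x = -5, y = 8


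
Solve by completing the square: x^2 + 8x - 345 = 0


Start: x^2 + 8x - 345 = 0
Move constant: x^2 + 8x = 345
Half of 8 is 4, squared is 16
Add 16 to both sides: x^2 + 8x + 16 = 361
(x + 4)^2 = 361
x + 4 = ±19
x = -4 + 19 = 15 or x = -4 - 19 = -23

x = -23, x = 15


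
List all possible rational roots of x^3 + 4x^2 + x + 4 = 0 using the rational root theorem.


Rational root theorem: possible roots are ±p/q where:
  p divides the constant term (4): p ∈ {1, 2, 4}
  q divides the leading coefficient (1): q ∈ {1}

All possible rational roots: -4, -2, -1, 1, 2, 4

-4, -2, -1, 1, 2, 4


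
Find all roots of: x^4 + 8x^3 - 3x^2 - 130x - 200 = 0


Let p(x) = x^4 + 8x^3 - 3x^2 - 130x - 200. By the rational root theorem (leading coefficient 1), any rational root is an integer divisor of 200: try ±1, ±2, ... in turn.
Test x = 1: value = -324 ≠ 0.
Test x = -1: value = -80 ≠ 0.
Test x = 2: value = -392 ≠ 0.
Test x = -2: value = 0 ✓, so (x + 2) is a factor.
Synthetic division by (x + 2): bring down 1; 1(-2) + 8 = 6; 6(-2) - 3 = -15; (-15)(-2) - 130 = -100; (-100)(-2) - 200 = 0 → quotient x^3 + 6x^2 - 15x - 100, remainder 0.
Continue with the quotient x^3 + 6x^2 - 15x - 100 (candidates must divide 100; re-test x = -2 first in case it repeats).
Test x = -2: value = -54 ≠ 0.
Test x = 4: value = 0 ✓, so (x - 4) is a factor.
Synthetic division by (x - 4): bring down 1; 1(4) + 6 = 10; 10(4) - 15 = 25; 25(4) - 100 = 0 → quotient x^2 + 10x + 25, remainder 0.
Solve the quadratic x^2 + 10x + 25 = 0: discriminant = 10^2 - 4(1)(25) = 100 - 100 = 0.
Discriminant = 0, so a double root: x = -10/2 = -5.
Collecting all roots found:

x = -5 (multiplicity 2), x = -2, x = 4


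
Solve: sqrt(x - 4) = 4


Square both sides: x - 4 = 4^2 = 16
x = 16 + 4 = 20
x = 20
Check: sqrt(1*20 - 4) = sqrt(16) = 4 ✓

x = 20


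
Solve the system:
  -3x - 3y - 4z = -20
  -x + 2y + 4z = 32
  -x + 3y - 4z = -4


Using Cramer's rule. Expand each determinant along the first row.
D  = (-3)*[2*(-4) - 4*3] - (-3)*[(-1)*(-4) - 4*(-1)] + (-4)*[(-1)*3 - 2*(-1)]
  = (-3)*(-20) - (-3)*(8) + (-4)*(-1) = 88
Dx = (-20)*[2*(-4) - 4*3] - (-3)*[32*(-4) - 4*(-4)] + (-4)*[32*3 - 2*(-4)]
  = (-20)*(-20) - (-3)*(-112) + (-4)*(104) = -352
Dy = (-3)*[32*(-4) - 4*(-4)] - (-20)*[(-1)*(-4) - 4*(-1)] + (-4)*[(-1)*(-4) - 32*(-1)]
  = (-3)*(-112) - (-20)*(8) + (-4)*(36) = 352
Dz = (-3)*[2*(-4) - 32*3] - (-3)*[(-1)*(-4) - 32*(-1)] + (-20)*[(-1)*3 - 2*(-1)]
  = (-3)*(-104) - (-3)*(36) + (-20)*(-1) = 440
x = Dx/D = -352/88 = -4, y = Dy/D = 352/88 = 4, z = Dz/D = 440/88 = 5
Check eq1: (-3)(-4) + (-3)(4) + (-4)(5) = -20 = -20 ✓
Check eq2: (-1)(-4) + (2)(4) + (4)(5) = 32 = 32 ✓
Check eq3: (-1)(-4) + (3)(4) + (-4)(5) = -4 = -4 ✓

x = -4, y = 4, z = 5


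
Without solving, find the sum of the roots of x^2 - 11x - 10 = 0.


By Vieta's formulas for ax^2 + bx + c = 0:
  Sum of roots = -b/a
  Product of roots = c/a

Here a = 1, b = -11, c = -10
Sum = -(-11)/1 = 11
Product = -10/1 = -10

Sum = 11


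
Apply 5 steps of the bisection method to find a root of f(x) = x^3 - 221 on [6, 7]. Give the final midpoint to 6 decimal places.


f(x) = x^3 - 221
f(6) = -5 < 0
f(7) = 122 > 0

Step 1: midpoint = (6.000000 + 7.000000)/2 = 6.500000
  f(6.500000) = 53.625000
  f(mid) > 0, so root is in [6.000000, 6.500000]

Step 2: midpoint = (6.000000 + 6.500000)/2 = 6.250000
  f(6.250000) = 23.140625
  f(mid) > 0, so root is in [6.000000, 6.250000]

Step 3: midpoint = (6.000000 + 6.250000)/2 = 6.125000
  f(6.125000) = 8.783203
  f(mid) > 0, so root is in [6.000000, 6.125000]

Step 4: midpoint = (6.000000 + 6.125000)/2 = 6.062500
  f(6.062500) = 1.820557
  f(mid) > 0, so root is in [6.000000, 6.062500]

Step 5: midpoint = (6.000000 + 6.062500)/2 = 6.031250
  f(6.031250) = -1.607391
  f(mid) < 0, so root is in [6.031250, 6.062500]

midpoint = 6.031250


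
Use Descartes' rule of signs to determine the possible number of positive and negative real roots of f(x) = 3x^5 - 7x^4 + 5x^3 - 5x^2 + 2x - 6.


Descartes' rule of signs:

For positive roots, count sign changes in f(x) = 3x^5 - 7x^4 + 5x^3 - 5x^2 + 2x - 6:
Signs of coefficients: +, -, +, -, +, -
Number of sign changes: 5
Possible positive real roots: 5, 3, 1

For negative roots, examine f(-x) = -3x^5 - 7x^4 - 5x^3 - 5x^2 - 2x - 6:
Signs of coefficients: -, -, -, -, -, -
Number of sign changes: 0
Possible negative real roots: 0

Positive roots: 5 or 3 or 1; Negative roots: 0


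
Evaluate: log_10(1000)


We need the exponent such that 10^? = 1000
10^3 = 1000
Therefore log_10(1000) = 3

3


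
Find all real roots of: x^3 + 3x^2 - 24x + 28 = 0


Let p(x) = x^3 + 3x^2 - 24x + 28. By the rational root theorem (leading coefficient 1), any rational root is an integer divisor of 28: try ±1, ±2, ... in turn.
Test x = 1: value = 8 ≠ 0.
Test x = -1: value = 54 ≠ 0.
Test x = 2: value = 0 ✓, so (x - 2) is a factor.
Synthetic division by (x - 2): bring down 1; 1(2) + 3 = 5; 5(2) - 24 = -14; (-14)(2) + 28 = 0 → quotient x^2 + 5x - 14, remainder 0.
Solve the quadratic x^2 + 5x - 14 = 0: discriminant = 5^2 - 4(1)(-14) = 25 + 56 = 81.
sqrt(81) = 9, so x = (-5 ± 9)/2: x = 2 or x = -7.

x = -7, x = 2 (multiplicity 2)


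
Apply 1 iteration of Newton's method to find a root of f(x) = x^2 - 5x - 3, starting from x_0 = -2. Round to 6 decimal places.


Newton's method: x_(n+1) = x_n - f(x_n)/f'(x_n)
f(x) = x^2 - 5x - 3
f'(x) = 2x - 5

Iteration 1:
  f(-2.000000) = 11.000000
  f'(-2.000000) = -9.000000
  x_1 = -2.000000 - (11.000000)/(-9.000000) = -0.777778

x_1 = -0.777778


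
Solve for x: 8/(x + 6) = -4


Multiply both sides by (x + 6): 8 = -4(x + 6)
Distribute: 8 = -4x - 24
-4x = 8 + 24 = 32
x = -8

x = -8


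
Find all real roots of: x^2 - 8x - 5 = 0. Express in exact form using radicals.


Using the quadratic formula: x = (-b ± sqrt(b^2 - 4ac)) / (2a)
Here a = 1, b = -8, c = -5
Discriminant = b^2 - 4ac = (-8)^2 - 4(1)(-5) = 64 + 20 = 84
Since discriminant = 84 > 0, there are two real roots.
x = (8 ± 2*sqrt(21)) / 2
Simplifying: x = 4 ± sqrt(21)
Numerically: x ≈ 8.5826 or x ≈ -0.5826

x = 4 + sqrt(21) or x = 4 - sqrt(21)


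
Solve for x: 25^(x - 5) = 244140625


Express both sides with the same base.
244140625 = 25^6
Since the bases match, equate exponents: x - 5 = 6
So x = 6 - (-5) = 11

x = 11


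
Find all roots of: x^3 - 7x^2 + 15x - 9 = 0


Let p(x) = x^3 - 7x^2 + 15x - 9. By the rational root theorem (leading coefficient 1), any rational root is an integer divisor of 9: try ±1, ±2, ... in turn.
Test x = 1: value = 0 ✓, so (x - 1) is a factor.
Synthetic division by (x - 1): bring down 1; 1(1) - 7 = -6; (-6)(1) + 15 = 9; 9(1) - 9 = 0 → quotient x^2 - 6x + 9, remainder 0.
Solve the quadratic x^2 - 6x + 9 = 0: discriminant = (-6)^2 - 4(1)(9) = 36 - 36 = 0.
Discriminant = 0, so a double root: x = 6/2 = 3.
Collecting all roots found:

x = 1, x = 3 (multiplicity 2)


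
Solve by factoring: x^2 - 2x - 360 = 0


We need two numbers that multiply to -360 and add to -2.
Those numbers are -20 and 18 (since (-20) * 18 = -360 and (-20) + 18 = -2).
So x^2 - 2x - 360 = (x - 20)(x + 18) = 0
Setting each factor to zero: x = 20 or x = -18

x = -18, x = 20


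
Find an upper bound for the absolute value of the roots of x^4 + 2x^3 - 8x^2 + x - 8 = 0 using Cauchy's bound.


Cauchy's bound: all roots r satisfy |r| <= 1 + max(|a_i/a_n|) for i = 0,...,n-1
where a_n is the leading coefficient.

Coefficients: [1, 2, -8, 1, -8]
Leading coefficient a_n = 1
Ratios |a_i/a_n|: 2, 8, 1, 8
Maximum ratio: 8
Cauchy's bound: |r| <= 1 + 8 = 9

Upper bound = 9


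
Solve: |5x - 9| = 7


An absolute value equation |expr| = 7 gives two cases:
Case 1: 5x - 9 = 7
  5x = 16, so x = 16/5
Case 2: 5x - 9 = -7
  5x = 2, so x = 2/5

x = 2/5, x = 16/5


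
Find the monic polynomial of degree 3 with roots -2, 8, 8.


A monic polynomial with roots -2, 8, 8 is:
p(x) = (x + 2)(x - 8)(x - 8)
After multiplying by (x + 2): x + 2
After multiplying by (x - 8): x^2 - 6x - 16
After multiplying by (x - 8): x^3 - 14x^2 + 32x + 128

x^3 - 14x^2 + 32x + 128


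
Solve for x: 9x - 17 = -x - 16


Starting with: 9x - 17 = -x - 16
Move all x terms to left: (9 + 1)x = -16 + 17
Simplify: 10x = 1
Divide both sides by 10: x = 1/10

x = 1/10


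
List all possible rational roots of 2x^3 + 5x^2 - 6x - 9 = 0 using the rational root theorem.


Rational root theorem: possible roots are ±p/q where:
  p divides the constant term (-9): p ∈ {1, 3, 9}
  q divides the leading coefficient (2): q ∈ {1, 2}

All possible rational roots: -9, -9/2, -3, -3/2, -1, -1/2, 1/2, 1, 3/2, 3, 9/2, 9

-9, -9/2, -3, -3/2, -1, -1/2, 1/2, 1, 3/2, 3, 9/2, 9


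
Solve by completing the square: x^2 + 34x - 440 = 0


Start: x^2 + 34x - 440 = 0
Move constant: x^2 + 34x = 440
Half of 34 is 17, squared is 289
Add 289 to both sides: x^2 + 34x + 289 = 729
(x + 17)^2 = 729
x + 17 = ±27
x = -17 + 27 = 10 or x = -17 - 27 = -44

x = -44, x = 10


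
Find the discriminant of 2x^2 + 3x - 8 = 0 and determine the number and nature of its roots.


For ax^2 + bx + c = 0, discriminant D = b^2 - 4ac
Here a = 2, b = 3, c = -8
D = (3)^2 - 4(2)(-8) = 9 + 64 = 73

D = 73 > 0 but not a perfect square
The equation has 2 distinct real irrational roots.

Discriminant = 73, 2 distinct real irrational roots


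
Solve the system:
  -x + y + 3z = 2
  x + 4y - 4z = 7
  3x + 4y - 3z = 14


Using Cramer's rule. Expand each determinant along the first row.
D  = (-1)*[4*(-3) - (-4)*4] - 1*[1*(-3) - (-4)*3] + 3*[1*4 - 4*3]
  = (-1)*(4) - 1*(9) + 3*(-8) = -37
Dx = 2*[4*(-3) - (-4)*4] - 1*[7*(-3) - (-4)*14] + 3*[7*4 - 4*14]
  = 2*(4) - 1*(35) + 3*(-28) = -111
Dy = (-1)*[7*(-3) - (-4)*14] - 2*[1*(-3) - (-4)*3] + 3*[1*14 - 7*3]
  = (-1)*(35) - 2*(9) + 3*(-7) = -74
Dz = (-1)*[4*14 - 7*4] - 1*[1*14 - 7*3] + 2*[1*4 - 4*3]
  = (-1)*(28) - 1*(-7) + 2*(-8) = -37
x = Dx/D = -111/-37 = 3, y = Dy/D = -74/-37 = 2, z = Dz/D = -37/-37 = 1
Check eq1: (-1)(3) + (1)(2) + (3)(1) = 2 = 2 ✓
Check eq2: (1)(3) + (4)(2) + (-4)(1) = 7 = 7 ✓
Check eq3: (3)(3) + (4)(2) + (-3)(1) = 14 = 14 ✓

x = 3, y = 2, z = 1


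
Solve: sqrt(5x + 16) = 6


Square both sides: 5x + 16 = 6^2 = 36
5x = 36 - 16 = 20
x = 4
Check: sqrt(5*4 + 16) = sqrt(36) = 6 ✓

x = 4


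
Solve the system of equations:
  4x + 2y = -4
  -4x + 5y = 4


Using Cramer's rule:
Determinant D = (4)(5) - (-4)(2) = 20 + 8 = 28
Dx = (-4)(5) - (4)(2) = -20 - 8 = -28
Dy = (4)(4) - (-4)(-4) = 16 - 16 = 0
x = Dx/D = -28/28 = -1
y = Dy/D = 0/28 = 0

x = -1, y = 0


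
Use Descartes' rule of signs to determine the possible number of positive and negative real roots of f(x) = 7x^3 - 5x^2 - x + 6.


Descartes' rule of signs:

For positive roots, count sign changes in f(x) = 7x^3 - 5x^2 - x + 6:
Signs of coefficients: +, -, -, +
Number of sign changes: 2
Possible positive real roots: 2, 0

For negative roots, examine f(-x) = -7x^3 - 5x^2 + x + 6:
Signs of coefficients: -, -, +, +
Number of sign changes: 1
Possible negative real roots: 1

Positive roots: 2 or 0; Negative roots: 1


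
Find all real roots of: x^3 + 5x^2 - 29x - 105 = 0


Let p(x) = x^3 + 5x^2 - 29x - 105. By the rational root theorem (leading coefficient 1), any rational root is an integer divisor of 105: try ±1, ±2, ... in turn.
Test x = 1: value = -128 ≠ 0.
Test x = -1: value = -72 ≠ 0.
Test x = 3: value = -120 ≠ 0.
Test x = -3: value = 0 ✓, so (x + 3) is a factor.
Synthetic division by (x + 3): bring down 1; 1(-3) + 5 = 2; 2(-3) - 29 = -35; (-35)(-3) - 105 = 0 → quotient x^2 + 2x - 35, remainder 0.
Solve the quadratic x^2 + 2x - 35 = 0: discriminant = 2^2 - 4(1)(-35) = 4 + 140 = 144.
sqrt(144) = 12, so x = (-2 ± 12)/2: x = 5 or x = -7.

x = -7, x = -3, x = 5


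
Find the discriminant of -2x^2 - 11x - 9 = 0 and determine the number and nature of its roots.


For ax^2 + bx + c = 0, discriminant D = b^2 - 4ac
Here a = -2, b = -11, c = -9
D = (-11)^2 - 4(-2)(-9) = 121 - 72 = 49

D = 49 > 0 and is a perfect square (sqrt = 7)
The equation has 2 distinct real rational roots.

Discriminant = 49, 2 distinct real rational roots


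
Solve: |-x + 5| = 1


An absolute value equation |expr| = 1 gives two cases:
Case 1: -x + 5 = 1
  -x = -4, so x = 4
Case 2: -x + 5 = -1
  -x = -6, so x = 6

x = 4, x = 6


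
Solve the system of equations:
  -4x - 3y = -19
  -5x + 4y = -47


Using Cramer's rule:
Determinant D = (-4)(4) - (-5)(-3) = -16 - 15 = -31
Dx = (-19)(4) - (-47)(-3) = -76 - 141 = -217
Dy = (-4)(-47) - (-5)(-19) = 188 - 95 = 93
x = Dx/D = -217/-31 = 7
y = Dy/D = 93/-31 = -3

x = 7, y = -3


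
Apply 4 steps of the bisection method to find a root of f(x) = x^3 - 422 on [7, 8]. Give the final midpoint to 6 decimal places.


f(x) = x^3 - 422
f(7) = -79 < 0
f(8) = 90 > 0

Step 1: midpoint = (7.000000 + 8.000000)/2 = 7.500000
  f(7.500000) = -0.125000
  f(mid) < 0, so root is in [7.500000, 8.000000]

Step 2: midpoint = (7.500000 + 8.000000)/2 = 7.750000
  f(7.750000) = 43.484375
  f(mid) > 0, so root is in [7.500000, 7.750000]

Step 3: midpoint = (7.500000 + 7.750000)/2 = 7.625000
  f(7.625000) = 21.322266
  f(mid) > 0, so root is in [7.500000, 7.625000]

Step 4: midpoint = (7.500000 + 7.625000)/2 = 7.562500
  f(7.562500) = 10.510010
  f(mid) > 0, so root is in [7.500000, 7.562500]

midpoint = 7.562500
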